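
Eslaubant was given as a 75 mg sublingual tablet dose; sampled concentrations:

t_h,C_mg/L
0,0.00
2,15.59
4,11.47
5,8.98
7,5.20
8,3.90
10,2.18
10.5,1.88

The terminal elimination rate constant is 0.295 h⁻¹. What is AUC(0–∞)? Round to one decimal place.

Trapezoidal AUC_0→10.5:
  [0→2]: (0.00+15.59)/2 × 2 = 15.59
  [2→4]: (15.59+11.47)/2 × 2 = 27.06
  [4→5]: (11.47+8.98)/2 × 1 = 10.225
  [5→7]: (8.98+5.20)/2 × 2 = 14.18
  [7→8]: (5.20+3.90)/2 × 1 = 4.55
  [8→10]: (3.90+2.18)/2 × 2 = 6.08
  [10→10.5]: (2.18+1.88)/2 × 0.5 = 1.015
  Sum = 78.7 mg/L·h
Extrapolated tail: C_last / k_e = 1.88 / 0.295 = 6.373
AUC_0→∞ = 78.7 + 6.373 = 85.073 mg/L·h

AUC = 85.1 mg/L·h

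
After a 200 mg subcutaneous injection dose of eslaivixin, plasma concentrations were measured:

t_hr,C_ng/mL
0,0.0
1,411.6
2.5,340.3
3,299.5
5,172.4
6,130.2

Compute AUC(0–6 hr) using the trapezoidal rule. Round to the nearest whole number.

AUC = 1553 ng/mL·hr

Trapezoidal AUC_0→6:
  [0→1]: (0.0+411.6)/2 × 1 = 205.8
  [1→2.5]: (411.6+340.3)/2 × 1.5 = 563.925
  [2.5→3]: (340.3+299.5)/2 × 0.5 = 159.95
  [3→5]: (299.5+172.4)/2 × 2 = 471.9
  [5→6]: (172.4+130.2)/2 × 1 = 151.3
  Sum = 1552.875 ng/mL·hr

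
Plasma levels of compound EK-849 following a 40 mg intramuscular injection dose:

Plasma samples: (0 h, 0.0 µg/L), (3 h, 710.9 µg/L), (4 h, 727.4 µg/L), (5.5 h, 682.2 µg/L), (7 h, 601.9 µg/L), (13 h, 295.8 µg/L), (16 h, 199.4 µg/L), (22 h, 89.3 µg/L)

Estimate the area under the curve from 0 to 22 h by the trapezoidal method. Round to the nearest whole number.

AUC = 8108 µg/L·h

Trapezoidal AUC_0→22:
  [0→3]: (0.0+710.9)/2 × 3 = 1066.35
  [3→4]: (710.9+727.4)/2 × 1 = 719.15
  [4→5.5]: (727.4+682.2)/2 × 1.5 = 1057.2
  [5.5→7]: (682.2+601.9)/2 × 1.5 = 963.075
  [7→13]: (601.9+295.8)/2 × 6 = 2693.1
  [13→16]: (295.8+199.4)/2 × 3 = 742.8
  [16→22]: (199.4+89.3)/2 × 6 = 866.1
  Sum = 8107.775 µg/L·h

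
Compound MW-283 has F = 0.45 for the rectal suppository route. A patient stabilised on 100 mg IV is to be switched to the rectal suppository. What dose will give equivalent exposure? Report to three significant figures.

For equal systemic exposure: F × D_ev = D_iv
D_ev = D_iv / F = 100 / 0.45 = 222.222 mg

D_rectal = 222 mg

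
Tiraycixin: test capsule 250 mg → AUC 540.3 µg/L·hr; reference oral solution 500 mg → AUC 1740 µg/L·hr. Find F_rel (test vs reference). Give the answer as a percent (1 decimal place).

F_rel = 62.1%

F_rel = (AUC_test/D_test) / (AUC_ref/D_ref)
      = (540.3/250) / (1740/500)
      = 2.1612 / 3.48 = 0.6210 = 62.10%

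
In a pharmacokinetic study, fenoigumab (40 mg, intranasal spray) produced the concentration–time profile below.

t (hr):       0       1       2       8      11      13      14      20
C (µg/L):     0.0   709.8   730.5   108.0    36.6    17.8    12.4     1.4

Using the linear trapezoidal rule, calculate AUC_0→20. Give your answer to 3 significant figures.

AUC = 3920 µg/L·hr

Trapezoidal AUC_0→20:
  [0→1]: (0.0+709.8)/2 × 1 = 354.9
  [1→2]: (709.8+730.5)/2 × 1 = 720.15
  [2→8]: (730.5+108.0)/2 × 6 = 2515.5
  [8→11]: (108.0+36.6)/2 × 3 = 216.9
  [11→13]: (36.6+17.8)/2 × 2 = 54.4
  [13→14]: (17.8+12.4)/2 × 1 = 15.1
  [14→20]: (12.4+1.4)/2 × 6 = 41.4
  Sum = 3918.35 µg/L·hr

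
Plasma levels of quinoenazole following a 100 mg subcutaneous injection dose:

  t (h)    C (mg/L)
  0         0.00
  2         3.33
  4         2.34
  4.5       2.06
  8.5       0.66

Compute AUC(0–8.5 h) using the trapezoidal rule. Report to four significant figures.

AUC = 15.54 mg/L·h

Trapezoidal AUC_0→8.5:
  [0→2]: (0.00+3.33)/2 × 2 = 3.33
  [2→4]: (3.33+2.34)/2 × 2 = 5.67
  [4→4.5]: (2.34+2.06)/2 × 0.5 = 1.1
  [4.5→8.5]: (2.06+0.66)/2 × 4 = 5.44
  Sum = 15.54 mg/L·h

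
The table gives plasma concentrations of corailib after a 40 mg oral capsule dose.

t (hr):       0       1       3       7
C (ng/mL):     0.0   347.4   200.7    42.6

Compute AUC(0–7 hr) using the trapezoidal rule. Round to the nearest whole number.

Trapezoidal AUC_0→7:
  [0→1]: (0.0+347.4)/2 × 1 = 173.7
  [1→3]: (347.4+200.7)/2 × 2 = 548.1
  [3→7]: (200.7+42.6)/2 × 4 = 486.6
  Sum = 1208.4 ng/mL·hr

AUC = 1208 ng/mL·hr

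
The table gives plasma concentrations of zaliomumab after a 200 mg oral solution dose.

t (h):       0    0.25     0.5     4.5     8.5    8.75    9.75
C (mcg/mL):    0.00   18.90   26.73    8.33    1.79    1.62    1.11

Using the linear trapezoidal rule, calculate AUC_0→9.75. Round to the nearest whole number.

Trapezoidal AUC_0→9.75:
  [0→0.25]: (0.00+18.90)/2 × 0.25 = 2.3625
  [0.25→0.5]: (18.90+26.73)/2 × 0.25 = 5.70375
  [0.5→4.5]: (26.73+8.33)/2 × 4 = 70.12
  [4.5→8.5]: (8.33+1.79)/2 × 4 = 20.24
  [8.5→8.75]: (1.79+1.62)/2 × 0.25 = 0.42625
  [8.75→9.75]: (1.62+1.11)/2 × 1 = 1.365
  Sum = 100.2175 mcg/mL·h

AUC = 100 mcg/mL·h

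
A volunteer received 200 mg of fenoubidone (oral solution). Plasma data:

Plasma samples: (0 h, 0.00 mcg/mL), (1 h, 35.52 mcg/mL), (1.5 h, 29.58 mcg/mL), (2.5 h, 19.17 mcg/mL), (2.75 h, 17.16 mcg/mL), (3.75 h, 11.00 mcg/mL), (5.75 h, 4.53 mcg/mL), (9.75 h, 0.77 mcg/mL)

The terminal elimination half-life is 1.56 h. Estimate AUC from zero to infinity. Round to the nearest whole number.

Trapezoidal AUC_0→9.75:
  [0→1]: (0.00+35.52)/2 × 1 = 17.76
  [1→1.5]: (35.52+29.58)/2 × 0.5 = 16.275
  [1.5→2.5]: (29.58+19.17)/2 × 1 = 24.375
  [2.5→2.75]: (19.17+17.16)/2 × 0.25 = 4.54125
  [2.75→3.75]: (17.16+11.00)/2 × 1 = 14.08
  [3.75→5.75]: (11.00+4.53)/2 × 2 = 15.53
  [5.75→9.75]: (4.53+0.77)/2 × 4 = 10.6
  Sum = 103.16125 mcg/mL·h
k_e = ln2 / t½ = 0.693147 / 1.56 = 0.4443 h^-1
Extrapolated tail: C_last / k_e = 0.77 / 0.4443 = 1.733
AUC_0→∞ = 103.16125 + 1.733 = 104.89425 mcg/mL·h

AUC = 105 mcg/mL·h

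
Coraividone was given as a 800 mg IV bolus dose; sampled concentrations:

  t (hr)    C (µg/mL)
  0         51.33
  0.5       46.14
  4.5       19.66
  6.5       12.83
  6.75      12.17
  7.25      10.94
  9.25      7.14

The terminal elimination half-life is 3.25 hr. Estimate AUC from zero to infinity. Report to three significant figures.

Trapezoidal AUC_0→9.25:
  [0→0.5]: (51.33+46.14)/2 × 0.5 = 24.3675
  [0.5→4.5]: (46.14+19.66)/2 × 4 = 131.6
  [4.5→6.5]: (19.66+12.83)/2 × 2 = 32.49
  [6.5→6.75]: (12.83+12.17)/2 × 0.25 = 3.125
  [6.75→7.25]: (12.17+10.94)/2 × 0.5 = 5.7775
  [7.25→9.25]: (10.94+7.14)/2 × 2 = 18.08
  Sum = 215.44 µg/mL·hr
k_e = ln2 / t½ = 0.693147 / 3.25 = 0.2133 hr^-1
Extrapolated tail: C_last / k_e = 7.14 / 0.2133 = 33.474
AUC_0→∞ = 215.44 + 33.474 = 248.914 µg/mL·hr

AUC = 249 µg/mL·hr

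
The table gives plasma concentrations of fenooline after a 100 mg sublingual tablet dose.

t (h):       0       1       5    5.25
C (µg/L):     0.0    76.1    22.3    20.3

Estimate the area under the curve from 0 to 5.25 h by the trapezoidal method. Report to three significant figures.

AUC = 240 µg/L·h

Trapezoidal AUC_0→5.25:
  [0→1]: (0.0+76.1)/2 × 1 = 38.05
  [1→5]: (76.1+22.3)/2 × 4 = 196.8
  [5→5.25]: (22.3+20.3)/2 × 0.25 = 5.325
  Sum = 240.175 µg/L·h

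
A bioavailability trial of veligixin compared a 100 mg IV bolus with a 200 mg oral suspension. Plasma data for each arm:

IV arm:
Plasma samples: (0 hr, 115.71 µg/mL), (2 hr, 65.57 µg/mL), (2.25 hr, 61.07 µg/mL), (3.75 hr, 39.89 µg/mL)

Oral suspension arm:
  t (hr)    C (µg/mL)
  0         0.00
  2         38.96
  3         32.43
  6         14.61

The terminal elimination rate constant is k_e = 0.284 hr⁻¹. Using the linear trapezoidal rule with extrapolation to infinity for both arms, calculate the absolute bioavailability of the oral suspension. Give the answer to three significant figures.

F = 0.238

Trapezoidal AUC_0→3.75 (IV):
  [0→2]: (115.71+65.57)/2 × 2 = 181.28
  [2→2.25]: (65.57+61.07)/2 × 0.25 = 15.83
  [2.25→3.75]: (61.07+39.89)/2 × 1.5 = 75.72
  Sum = 272.83 µg/mL·hr
IV tail: 39.89/0.284 = 140.458; AUC_iv,0→∞ = 272.83 + 140.458 = 413.288 µg/mL·hr
Trapezoidal AUC_0→6 (oral suspension):
  [0→2]: (0.00+38.96)/2 × 2 = 38.96
  [2→3]: (38.96+32.43)/2 × 1 = 35.695
  [3→6]: (32.43+14.61)/2 × 3 = 70.56
  Sum = 145.215 µg/mL·hr
oral suspension tail: 14.61/0.284 = 51.444; AUC_ev,0→∞ = 145.215 + 51.444 = 196.659 µg/mL·hr
F = (AUC_ev/D_ev)/(AUC_iv/D_iv) = (196.659/200)/(413.288/100) = 0.983295/4.13288 = 0.2379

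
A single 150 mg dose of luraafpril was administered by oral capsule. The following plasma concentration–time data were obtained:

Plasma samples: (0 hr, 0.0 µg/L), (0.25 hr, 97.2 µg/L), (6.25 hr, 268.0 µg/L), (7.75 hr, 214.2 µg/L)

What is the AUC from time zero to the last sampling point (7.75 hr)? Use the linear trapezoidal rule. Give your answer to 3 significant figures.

AUC = 1470 µg/L·hr

Trapezoidal AUC_0→7.75:
  [0→0.25]: (0.0+97.2)/2 × 0.25 = 12.15
  [0.25→6.25]: (97.2+268.0)/2 × 6 = 1095.6
  [6.25→7.75]: (268.0+214.2)/2 × 1.5 = 361.65
  Sum = 1469.4 µg/L·hr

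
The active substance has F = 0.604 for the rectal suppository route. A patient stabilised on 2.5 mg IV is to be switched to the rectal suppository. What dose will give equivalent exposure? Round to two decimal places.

For equal systemic exposure: F × D_ev = D_iv
D_ev = D_iv / F = 2.5 / 0.604 = 4.13907 mg

D_rectal = 4.14 mg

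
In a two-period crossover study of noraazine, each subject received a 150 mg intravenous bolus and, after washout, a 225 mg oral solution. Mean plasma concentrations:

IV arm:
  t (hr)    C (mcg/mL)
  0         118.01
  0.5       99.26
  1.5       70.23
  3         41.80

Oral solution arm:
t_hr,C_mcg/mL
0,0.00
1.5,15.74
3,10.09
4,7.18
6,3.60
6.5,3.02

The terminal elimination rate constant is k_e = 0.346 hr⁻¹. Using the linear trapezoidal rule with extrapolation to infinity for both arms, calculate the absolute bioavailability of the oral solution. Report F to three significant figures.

F = 0.118

Trapezoidal AUC_0→3 (IV):
  [0→0.5]: (118.01+99.26)/2 × 0.5 = 54.3175
  [0.5→1.5]: (99.26+70.23)/2 × 1 = 84.745
  [1.5→3]: (70.23+41.80)/2 × 1.5 = 84.0225
  Sum = 223.085 mcg/mL·hr
IV tail: 41.80/0.346 = 120.809; AUC_iv,0→∞ = 223.085 + 120.809 = 343.894 mcg/mL·hr
Trapezoidal AUC_0→6.5 (oral solution):
  [0→1.5]: (0.00+15.74)/2 × 1.5 = 11.805
  [1.5→3]: (15.74+10.09)/2 × 1.5 = 19.3725
  [3→4]: (10.09+7.18)/2 × 1 = 8.635
  [4→6]: (7.18+3.60)/2 × 2 = 10.78
  [6→6.5]: (3.60+3.02)/2 × 0.5 = 1.655
  Sum = 52.2475 mcg/mL·hr
oral solution tail: 3.02/0.346 = 8.728; AUC_ev,0→∞ = 52.2475 + 8.728 = 60.9755 mcg/mL·hr
F = (AUC_ev/D_ev)/(AUC_iv/D_iv) = (60.9755/225)/(343.894/150) = 0.271002/2.29263 = 0.1182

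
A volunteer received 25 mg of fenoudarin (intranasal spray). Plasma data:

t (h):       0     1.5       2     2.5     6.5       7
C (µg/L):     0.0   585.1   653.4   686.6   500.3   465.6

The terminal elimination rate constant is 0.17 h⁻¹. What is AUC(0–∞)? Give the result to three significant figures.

Trapezoidal AUC_0→7:
  [0→1.5]: (0.0+585.1)/2 × 1.5 = 438.825
  [1.5→2]: (585.1+653.4)/2 × 0.5 = 309.625
  [2→2.5]: (653.4+686.6)/2 × 0.5 = 335.0
  [2.5→6.5]: (686.6+500.3)/2 × 4 = 2373.8
  [6.5→7]: (500.3+465.6)/2 × 0.5 = 241.475
  Sum = 3698.725 µg/L·h
Extrapolated tail: C_last / k_e = 465.6 / 0.17 = 2738.824
AUC_0→∞ = 3698.725 + 2738.824 = 6437.549 µg/L·h

AUC = 6440 µg/L·h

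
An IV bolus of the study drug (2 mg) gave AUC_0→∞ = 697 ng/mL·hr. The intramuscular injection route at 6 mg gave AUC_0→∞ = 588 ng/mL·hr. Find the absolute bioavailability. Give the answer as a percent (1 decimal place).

F = 28.1%

F = (AUC_ev / D_ev) / (AUC_iv / D_iv)
  = (588/6) / (697/2)
  = 98 / 348.5 = 0.2812
  = 28.12%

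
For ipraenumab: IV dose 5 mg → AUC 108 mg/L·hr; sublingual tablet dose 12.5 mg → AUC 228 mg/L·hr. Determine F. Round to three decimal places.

F = (AUC_ev / D_ev) / (AUC_iv / D_iv)
  = (228/12.5) / (108/5)
  = 18.24 / 21.6 = 0.8444

F = 0.844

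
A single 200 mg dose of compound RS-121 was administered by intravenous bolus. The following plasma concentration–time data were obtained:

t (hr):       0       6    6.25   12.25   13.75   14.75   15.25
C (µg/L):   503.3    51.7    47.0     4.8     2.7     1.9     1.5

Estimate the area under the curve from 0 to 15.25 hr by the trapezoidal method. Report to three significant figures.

AUC = 1840 µg/L·hr

Trapezoidal AUC_0→15.25:
  [0→6]: (503.3+51.7)/2 × 6 = 1665.0
  [6→6.25]: (51.7+47.0)/2 × 0.25 = 12.3375
  [6.25→12.25]: (47.0+4.8)/2 × 6 = 155.4
  [12.25→13.75]: (4.8+2.7)/2 × 1.5 = 5.625
  [13.75→14.75]: (2.7+1.9)/2 × 1 = 2.3
  [14.75→15.25]: (1.9+1.5)/2 × 0.5 = 0.85
  Sum = 1841.5125 µg/L·hr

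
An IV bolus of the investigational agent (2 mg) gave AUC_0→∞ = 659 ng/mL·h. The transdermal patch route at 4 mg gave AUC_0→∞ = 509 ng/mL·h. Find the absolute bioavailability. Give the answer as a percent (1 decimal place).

F = (AUC_ev / D_ev) / (AUC_iv / D_iv)
  = (509/4) / (659/2)
  = 127.25 / 329.5 = 0.3862
  = 38.62%

F = 38.6%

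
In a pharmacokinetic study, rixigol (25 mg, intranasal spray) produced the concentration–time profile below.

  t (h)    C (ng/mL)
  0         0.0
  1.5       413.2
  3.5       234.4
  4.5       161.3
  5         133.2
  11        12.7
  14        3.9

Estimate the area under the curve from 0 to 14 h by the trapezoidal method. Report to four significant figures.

Trapezoidal AUC_0→14:
  [0→1.5]: (0.0+413.2)/2 × 1.5 = 309.9
  [1.5→3.5]: (413.2+234.4)/2 × 2 = 647.6
  [3.5→4.5]: (234.4+161.3)/2 × 1 = 197.85
  [4.5→5]: (161.3+133.2)/2 × 0.5 = 73.625
  [5→11]: (133.2+12.7)/2 × 6 = 437.7
  [11→14]: (12.7+3.9)/2 × 3 = 24.9
  Sum = 1691.575 ng/mL·h

AUC = 1692 ng/mL·h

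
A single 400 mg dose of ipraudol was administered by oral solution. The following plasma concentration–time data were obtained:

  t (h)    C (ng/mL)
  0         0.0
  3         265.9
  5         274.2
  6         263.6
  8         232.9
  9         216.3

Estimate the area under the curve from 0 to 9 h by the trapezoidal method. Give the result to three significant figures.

AUC = 1930 ng/mL·h

Trapezoidal AUC_0→9:
  [0→3]: (0.0+265.9)/2 × 3 = 398.85
  [3→5]: (265.9+274.2)/2 × 2 = 540.1
  [5→6]: (274.2+263.6)/2 × 1 = 268.9
  [6→8]: (263.6+232.9)/2 × 2 = 496.5
  [8→9]: (232.9+216.3)/2 × 1 = 224.6
  Sum = 1928.95 ng/mL·h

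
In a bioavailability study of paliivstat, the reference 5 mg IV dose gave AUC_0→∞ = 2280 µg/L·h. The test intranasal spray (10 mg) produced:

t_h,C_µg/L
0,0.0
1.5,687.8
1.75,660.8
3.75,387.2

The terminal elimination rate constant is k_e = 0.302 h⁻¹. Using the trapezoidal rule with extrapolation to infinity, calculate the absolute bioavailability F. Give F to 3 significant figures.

F = 0.661

Trapezoidal AUC_0→3.75 (intranasal spray):
  [0→1.5]: (0.0+687.8)/2 × 1.5 = 515.85
  [1.5→1.75]: (687.8+660.8)/2 × 0.25 = 168.575
  [1.75→3.75]: (660.8+387.2)/2 × 2 = 1048.0
  Sum = 1732.425 µg/L·h
Tail: C_last/k_e = 387.2/0.302 = 1282.119
AUC_0→∞ (intranasal spray) = 1732.425 + 1282.119 = 3014.544 µg/L·h
F = (AUC_ev/D_ev)/(AUC_iv/D_iv) = (3014.544/10)/(2280/5) = 301.4544/456 = 0.6611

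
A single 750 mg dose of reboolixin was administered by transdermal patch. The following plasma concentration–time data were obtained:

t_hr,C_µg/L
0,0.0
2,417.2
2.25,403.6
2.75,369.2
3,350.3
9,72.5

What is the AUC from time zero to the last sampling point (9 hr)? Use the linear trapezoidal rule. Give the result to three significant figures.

AUC = 2070 µg/L·hr

Trapezoidal AUC_0→9:
  [0→2]: (0.0+417.2)/2 × 2 = 417.2
  [2→2.25]: (417.2+403.6)/2 × 0.25 = 102.6
  [2.25→2.75]: (403.6+369.2)/2 × 0.5 = 193.2
  [2.75→3]: (369.2+350.3)/2 × 0.25 = 89.9375
  [3→9]: (350.3+72.5)/2 × 6 = 1268.4
  Sum = 2071.3375 µg/L·hr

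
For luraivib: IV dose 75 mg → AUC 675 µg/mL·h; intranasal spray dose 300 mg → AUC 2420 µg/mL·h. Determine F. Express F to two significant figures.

F = 0.90

F = (AUC_ev / D_ev) / (AUC_iv / D_iv)
  = (2420/300) / (675/75)
  = 8.06667 / 9 = 0.8963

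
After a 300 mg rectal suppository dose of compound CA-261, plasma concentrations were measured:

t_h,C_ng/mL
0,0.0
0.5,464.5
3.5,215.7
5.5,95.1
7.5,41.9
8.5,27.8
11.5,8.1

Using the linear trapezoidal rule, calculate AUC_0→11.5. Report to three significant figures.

Trapezoidal AUC_0→11.5:
  [0→0.5]: (0.0+464.5)/2 × 0.5 = 116.125
  [0.5→3.5]: (464.5+215.7)/2 × 3 = 1020.3
  [3.5→5.5]: (215.7+95.1)/2 × 2 = 310.8
  [5.5→7.5]: (95.1+41.9)/2 × 2 = 137.0
  [7.5→8.5]: (41.9+27.8)/2 × 1 = 34.85
  [8.5→11.5]: (27.8+8.1)/2 × 3 = 53.85
  Sum = 1672.925 ng/mL·h

AUC = 1670 ng/mL·h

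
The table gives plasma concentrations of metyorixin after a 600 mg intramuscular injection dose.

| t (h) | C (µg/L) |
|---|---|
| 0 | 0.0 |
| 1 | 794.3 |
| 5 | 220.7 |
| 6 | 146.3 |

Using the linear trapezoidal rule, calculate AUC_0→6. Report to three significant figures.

Trapezoidal AUC_0→6:
  [0→1]: (0.0+794.3)/2 × 1 = 397.15
  [1→5]: (794.3+220.7)/2 × 4 = 2030.0
  [5→6]: (220.7+146.3)/2 × 1 = 183.5
  Sum = 2610.65 µg/L·h

AUC = 2610 µg/L·h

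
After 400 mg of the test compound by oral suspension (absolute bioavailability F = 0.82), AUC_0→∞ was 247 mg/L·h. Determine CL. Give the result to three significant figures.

CL = 1.33 L/h

CL = F × Dose / AUC_0→∞
   = 0.82 × 400 / 247 = 1.32794 L/h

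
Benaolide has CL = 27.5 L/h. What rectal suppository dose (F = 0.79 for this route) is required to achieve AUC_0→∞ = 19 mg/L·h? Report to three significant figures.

Dose = CL × AUC_0→∞ / F
     = 27.5 × 19 / 0.79 = 661.392 mg

Dose = 661 mg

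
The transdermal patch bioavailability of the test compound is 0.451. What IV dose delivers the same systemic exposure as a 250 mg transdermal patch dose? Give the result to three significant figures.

D_iv = 113 mg

Systemic exposure from an extravascular dose = F × D_ev, so the equivalent IV dose is F × D_ev.
D_iv = F × D_ev = 0.451 × 250 = 112.75 mg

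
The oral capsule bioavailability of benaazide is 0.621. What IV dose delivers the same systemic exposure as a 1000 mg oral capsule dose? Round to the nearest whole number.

Systemic exposure from an extravascular dose = F × D_ev, so the equivalent IV dose is F × D_ev.
D_iv = F × D_ev = 0.621 × 1000 = 621 mg

D_iv = 621 mg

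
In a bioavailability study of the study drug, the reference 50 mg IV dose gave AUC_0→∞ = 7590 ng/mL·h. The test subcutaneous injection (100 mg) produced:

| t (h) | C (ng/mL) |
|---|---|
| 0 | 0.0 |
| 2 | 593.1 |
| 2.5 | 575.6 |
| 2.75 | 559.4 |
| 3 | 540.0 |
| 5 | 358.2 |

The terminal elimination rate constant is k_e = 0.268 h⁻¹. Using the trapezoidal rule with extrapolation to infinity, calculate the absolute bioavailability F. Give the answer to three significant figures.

F = 0.224

Trapezoidal AUC_0→5 (subcutaneous injection):
  [0→2]: (0.0+593.1)/2 × 2 = 593.1
  [2→2.5]: (593.1+575.6)/2 × 0.5 = 292.175
  [2.5→2.75]: (575.6+559.4)/2 × 0.25 = 141.875
  [2.75→3]: (559.4+540.0)/2 × 0.25 = 137.425
  [3→5]: (540.0+358.2)/2 × 2 = 898.2
  Sum = 2062.775 ng/mL·h
Tail: C_last/k_e = 358.2/0.268 = 1336.567
AUC_0→∞ (subcutaneous injection) = 2062.775 + 1336.567 = 3399.342 ng/mL·h
F = (AUC_ev/D_ev)/(AUC_iv/D_iv) = (3399.342/100)/(7590/50) = 33.99342/151.8 = 0.2239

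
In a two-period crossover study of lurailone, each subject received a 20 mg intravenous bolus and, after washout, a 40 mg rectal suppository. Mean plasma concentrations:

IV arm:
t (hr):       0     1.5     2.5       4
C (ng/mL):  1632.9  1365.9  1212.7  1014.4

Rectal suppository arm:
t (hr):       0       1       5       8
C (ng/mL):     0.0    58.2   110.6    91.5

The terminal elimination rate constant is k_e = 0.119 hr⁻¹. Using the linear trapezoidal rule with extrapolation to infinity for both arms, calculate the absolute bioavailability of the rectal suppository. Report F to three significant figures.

F = 0.0524

Trapezoidal AUC_0→4 (IV):
  [0→1.5]: (1632.9+1365.9)/2 × 1.5 = 2249.1
  [1.5→2.5]: (1365.9+1212.7)/2 × 1 = 1289.3
  [2.5→4]: (1212.7+1014.4)/2 × 1.5 = 1670.325
  Sum = 5208.725 ng/mL·hr
IV tail: 1014.4/0.119 = 8524.370; AUC_iv,0→∞ = 5208.725 + 8524.370 = 13733.095 ng/mL·hr
Trapezoidal AUC_0→8 (rectal suppository):
  [0→1]: (0.0+58.2)/2 × 1 = 29.1
  [1→5]: (58.2+110.6)/2 × 4 = 337.6
  [5→8]: (110.6+91.5)/2 × 3 = 303.15
  Sum = 669.85 ng/mL·hr
rectal suppository tail: 91.5/0.119 = 768.908; AUC_ev,0→∞ = 669.85 + 768.908 = 1438.758 ng/mL·hr
F = (AUC_ev/D_ev)/(AUC_iv/D_iv) = (1438.758/40)/(13733.095/20) = 35.96895/686.65475 = 0.0524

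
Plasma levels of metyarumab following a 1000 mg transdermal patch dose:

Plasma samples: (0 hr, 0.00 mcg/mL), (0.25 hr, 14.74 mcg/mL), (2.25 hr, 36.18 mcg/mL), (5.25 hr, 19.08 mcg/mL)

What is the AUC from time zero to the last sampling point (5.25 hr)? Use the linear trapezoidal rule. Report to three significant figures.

AUC = 136 mcg/mL·hr

Trapezoidal AUC_0→5.25:
  [0→0.25]: (0.00+14.74)/2 × 0.25 = 1.8425
  [0.25→2.25]: (14.74+36.18)/2 × 2 = 50.92
  [2.25→5.25]: (36.18+19.08)/2 × 3 = 82.89
  Sum = 135.6525 mcg/mL·hr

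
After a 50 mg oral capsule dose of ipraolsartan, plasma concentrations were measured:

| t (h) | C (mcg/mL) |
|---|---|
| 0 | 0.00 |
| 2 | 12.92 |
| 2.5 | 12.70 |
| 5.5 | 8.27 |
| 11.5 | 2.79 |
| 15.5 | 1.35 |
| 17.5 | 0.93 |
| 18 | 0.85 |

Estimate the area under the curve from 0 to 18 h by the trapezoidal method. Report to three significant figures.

AUC = 95.0 mcg/mL·h

Trapezoidal AUC_0→18:
  [0→2]: (0.00+12.92)/2 × 2 = 12.92
  [2→2.5]: (12.92+12.70)/2 × 0.5 = 6.405
  [2.5→5.5]: (12.70+8.27)/2 × 3 = 31.455
  [5.5→11.5]: (8.27+2.79)/2 × 6 = 33.18
  [11.5→15.5]: (2.79+1.35)/2 × 4 = 8.28
  [15.5→17.5]: (1.35+0.93)/2 × 2 = 2.28
  [17.5→18]: (0.93+0.85)/2 × 0.5 = 0.445
  Sum = 94.965 mcg/mL·h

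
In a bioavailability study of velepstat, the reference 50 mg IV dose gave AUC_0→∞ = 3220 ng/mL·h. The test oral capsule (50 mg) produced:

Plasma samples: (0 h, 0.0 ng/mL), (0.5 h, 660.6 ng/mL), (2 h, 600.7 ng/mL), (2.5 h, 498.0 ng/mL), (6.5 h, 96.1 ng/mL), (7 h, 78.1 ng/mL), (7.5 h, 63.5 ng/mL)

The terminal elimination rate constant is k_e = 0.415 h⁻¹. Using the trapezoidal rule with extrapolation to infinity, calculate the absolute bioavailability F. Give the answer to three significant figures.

F = 0.871

Trapezoidal AUC_0→7.5 (oral capsule):
  [0→0.5]: (0.0+660.6)/2 × 0.5 = 165.15
  [0.5→2]: (660.6+600.7)/2 × 1.5 = 945.975
  [2→2.5]: (600.7+498.0)/2 × 0.5 = 274.675
  [2.5→6.5]: (498.0+96.1)/2 × 4 = 1188.2
  [6.5→7]: (96.1+78.1)/2 × 0.5 = 43.55
  [7→7.5]: (78.1+63.5)/2 × 0.5 = 35.4
  Sum = 2652.95 ng/mL·h
Tail: C_last/k_e = 63.5/0.415 = 153.012
AUC_0→∞ (oral capsule) = 2652.95 + 153.012 = 2805.962 ng/mL·h
F = (AUC_ev/D_ev)/(AUC_iv/D_iv) = (2805.962/50)/(3220/50) = 56.11924/64.4 = 0.8714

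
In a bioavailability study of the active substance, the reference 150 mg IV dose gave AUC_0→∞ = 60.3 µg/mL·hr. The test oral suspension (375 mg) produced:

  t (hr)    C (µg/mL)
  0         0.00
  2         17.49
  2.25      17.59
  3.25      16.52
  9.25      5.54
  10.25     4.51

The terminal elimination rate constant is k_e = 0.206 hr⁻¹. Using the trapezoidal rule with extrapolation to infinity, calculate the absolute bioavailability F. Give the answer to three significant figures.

F = 0.876

Trapezoidal AUC_0→10.25 (oral suspension):
  [0→2]: (0.00+17.49)/2 × 2 = 17.49
  [2→2.25]: (17.49+17.59)/2 × 0.25 = 4.385
  [2.25→3.25]: (17.59+16.52)/2 × 1 = 17.055
  [3.25→9.25]: (16.52+5.54)/2 × 6 = 66.18
  [9.25→10.25]: (5.54+4.51)/2 × 1 = 5.025
  Sum = 110.135 µg/mL·hr
Tail: C_last/k_e = 4.51/0.206 = 21.893
AUC_0→∞ (oral suspension) = 110.135 + 21.893 = 132.028 µg/mL·hr
F = (AUC_ev/D_ev)/(AUC_iv/D_iv) = (132.028/375)/(60.3/150) = 0.352075/0.402 = 0.8758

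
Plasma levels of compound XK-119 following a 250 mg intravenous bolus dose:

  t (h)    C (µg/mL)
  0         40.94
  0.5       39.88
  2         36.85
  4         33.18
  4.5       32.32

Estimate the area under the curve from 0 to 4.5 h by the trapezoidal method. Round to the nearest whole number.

Trapezoidal AUC_0→4.5:
  [0→0.5]: (40.94+39.88)/2 × 0.5 = 20.205
  [0.5→2]: (39.88+36.85)/2 × 1.5 = 57.5475
  [2→4]: (36.85+33.18)/2 × 2 = 70.03
  [4→4.5]: (33.18+32.32)/2 × 0.5 = 16.375
  Sum = 164.1575 µg/mL·h

AUC = 164 µg/mL·h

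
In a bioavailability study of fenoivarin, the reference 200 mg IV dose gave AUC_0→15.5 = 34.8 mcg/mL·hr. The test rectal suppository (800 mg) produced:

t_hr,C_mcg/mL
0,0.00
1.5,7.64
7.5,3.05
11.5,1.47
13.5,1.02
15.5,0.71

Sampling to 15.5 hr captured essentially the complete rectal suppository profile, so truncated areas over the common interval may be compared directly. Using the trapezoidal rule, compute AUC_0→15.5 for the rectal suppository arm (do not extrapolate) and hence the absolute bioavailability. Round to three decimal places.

Trapezoidal AUC_0→15.5 (rectal suppository):
  [0→1.5]: (0.00+7.64)/2 × 1.5 = 5.73
  [1.5→7.5]: (7.64+3.05)/2 × 6 = 32.07
  [7.5→11.5]: (3.05+1.47)/2 × 4 = 9.04
  [11.5→13.5]: (1.47+1.02)/2 × 2 = 2.49
  [13.5→15.5]: (1.02+0.71)/2 × 2 = 1.73
  Sum = 51.06 mcg/mL·hr
F = (AUC_ev/D_ev)/(AUC_iv/D_iv) = (51.06/800)/(34.8/200) = 0.063825/0.174 = 0.3668

F = 0.367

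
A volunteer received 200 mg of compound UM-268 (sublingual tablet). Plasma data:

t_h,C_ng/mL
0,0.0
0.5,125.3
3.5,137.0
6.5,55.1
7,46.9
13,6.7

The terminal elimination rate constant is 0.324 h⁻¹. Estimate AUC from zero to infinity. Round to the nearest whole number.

AUC = 920 ng/mL·h

Trapezoidal AUC_0→13:
  [0→0.5]: (0.0+125.3)/2 × 0.5 = 31.325
  [0.5→3.5]: (125.3+137.0)/2 × 3 = 393.45
  [3.5→6.5]: (137.0+55.1)/2 × 3 = 288.15
  [6.5→7]: (55.1+46.9)/2 × 0.5 = 25.5
  [7→13]: (46.9+6.7)/2 × 6 = 160.8
  Sum = 899.225 ng/mL·h
Extrapolated tail: C_last / k_e = 6.7 / 0.324 = 20.679
AUC_0→∞ = 899.225 + 20.679 = 919.904 ng/mL·h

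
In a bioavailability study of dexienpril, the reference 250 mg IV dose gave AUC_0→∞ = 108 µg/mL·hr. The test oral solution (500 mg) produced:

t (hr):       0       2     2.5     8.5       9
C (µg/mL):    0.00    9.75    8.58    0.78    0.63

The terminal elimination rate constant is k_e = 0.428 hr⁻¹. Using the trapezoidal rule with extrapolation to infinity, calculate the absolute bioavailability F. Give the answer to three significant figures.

F = 0.205

Trapezoidal AUC_0→9 (oral solution):
  [0→2]: (0.00+9.75)/2 × 2 = 9.75
  [2→2.5]: (9.75+8.58)/2 × 0.5 = 4.5825
  [2.5→8.5]: (8.58+0.78)/2 × 6 = 28.08
  [8.5→9]: (0.78+0.63)/2 × 0.5 = 0.3525
  Sum = 42.765 µg/mL·hr
Tail: C_last/k_e = 0.63/0.428 = 1.472
AUC_0→∞ (oral solution) = 42.765 + 1.472 = 44.237 µg/mL·hr
F = (AUC_ev/D_ev)/(AUC_iv/D_iv) = (44.237/500)/(108/250) = 0.088474/0.432 = 0.2048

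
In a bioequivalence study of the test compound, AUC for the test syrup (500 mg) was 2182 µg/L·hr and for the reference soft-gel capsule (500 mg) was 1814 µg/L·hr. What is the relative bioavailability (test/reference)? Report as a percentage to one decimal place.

F_rel = (AUC_test/D_test) / (AUC_ref/D_ref)
      = (2182/500) / (1814/500)
      = 4.364 / 3.628 = 1.2029 = 120.29%

F_rel = 120.3%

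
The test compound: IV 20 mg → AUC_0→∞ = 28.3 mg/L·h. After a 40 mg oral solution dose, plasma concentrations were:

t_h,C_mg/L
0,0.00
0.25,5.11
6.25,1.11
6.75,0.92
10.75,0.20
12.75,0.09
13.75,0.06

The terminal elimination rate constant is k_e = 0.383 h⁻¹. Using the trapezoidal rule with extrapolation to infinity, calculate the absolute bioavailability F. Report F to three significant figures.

Trapezoidal AUC_0→13.75 (oral solution):
  [0→0.25]: (0.00+5.11)/2 × 0.25 = 0.63875
  [0.25→6.25]: (5.11+1.11)/2 × 6 = 18.66
  [6.25→6.75]: (1.11+0.92)/2 × 0.5 = 0.5075
  [6.75→10.75]: (0.92+0.20)/2 × 4 = 2.24
  [10.75→12.75]: (0.20+0.09)/2 × 2 = 0.29
  [12.75→13.75]: (0.09+0.06)/2 × 1 = 0.075
  Sum = 22.41125 mg/L·h
Tail: C_last/k_e = 0.06/0.383 = 0.157
AUC_0→∞ (oral solution) = 22.41125 + 0.157 = 22.56825 mg/L·h
F = (AUC_ev/D_ev)/(AUC_iv/D_iv) = (22.56825/40)/(28.3/20) = 0.56420625/1.415 = 0.3987

F = 0.399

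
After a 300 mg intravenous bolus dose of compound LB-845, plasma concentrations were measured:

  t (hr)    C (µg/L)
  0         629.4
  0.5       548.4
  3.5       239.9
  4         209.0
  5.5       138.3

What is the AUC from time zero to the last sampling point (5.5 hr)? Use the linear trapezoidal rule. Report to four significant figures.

AUC = 1850 µg/L·hr

Trapezoidal AUC_0→5.5:
  [0→0.5]: (629.4+548.4)/2 × 0.5 = 294.45
  [0.5→3.5]: (548.4+239.9)/2 × 3 = 1182.45
  [3.5→4]: (239.9+209.0)/2 × 0.5 = 112.225
  [4→5.5]: (209.0+138.3)/2 × 1.5 = 260.475
  Sum = 1849.6 µg/L·hr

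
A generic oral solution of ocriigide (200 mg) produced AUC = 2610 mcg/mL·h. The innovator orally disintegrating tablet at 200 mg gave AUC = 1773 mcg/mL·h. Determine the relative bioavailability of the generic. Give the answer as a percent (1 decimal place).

F_rel = (AUC_test/D_test) / (AUC_ref/D_ref)
      = (2610/200) / (1773/200)
      = 13.05 / 8.865 = 1.4721 = 147.21%

F_rel = 147.2%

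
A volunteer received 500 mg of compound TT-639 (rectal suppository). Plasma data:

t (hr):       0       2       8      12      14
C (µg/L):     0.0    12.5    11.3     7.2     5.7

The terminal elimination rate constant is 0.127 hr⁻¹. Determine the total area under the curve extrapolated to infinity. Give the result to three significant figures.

Trapezoidal AUC_0→14:
  [0→2]: (0.0+12.5)/2 × 2 = 12.5
  [2→8]: (12.5+11.3)/2 × 6 = 71.4
  [8→12]: (11.3+7.2)/2 × 4 = 37.0
  [12→14]: (7.2+5.7)/2 × 2 = 12.9
  Sum = 133.8 µg/L·hr
Extrapolated tail: C_last / k_e = 5.7 / 0.127 = 44.882
AUC_0→∞ = 133.8 + 44.882 = 178.682 µg/L·hr

AUC = 179 µg/L·hr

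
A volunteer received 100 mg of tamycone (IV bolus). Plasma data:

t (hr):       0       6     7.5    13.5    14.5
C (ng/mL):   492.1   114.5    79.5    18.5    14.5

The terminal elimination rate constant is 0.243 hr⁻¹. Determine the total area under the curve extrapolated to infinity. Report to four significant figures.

AUC = 2335 ng/mL·hr

Trapezoidal AUC_0→14.5:
  [0→6]: (492.1+114.5)/2 × 6 = 1819.8
  [6→7.5]: (114.5+79.5)/2 × 1.5 = 145.5
  [7.5→13.5]: (79.5+18.5)/2 × 6 = 294.0
  [13.5→14.5]: (18.5+14.5)/2 × 1 = 16.5
  Sum = 2275.8 ng/mL·hr
Extrapolated tail: C_last / k_e = 14.5 / 0.243 = 59.671
AUC_0→∞ = 2275.8 + 59.671 = 2335.471 ng/mL·hr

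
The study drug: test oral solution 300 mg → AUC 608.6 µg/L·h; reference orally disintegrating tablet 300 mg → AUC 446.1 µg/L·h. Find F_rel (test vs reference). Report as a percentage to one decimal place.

F_rel = 136.4%

F_rel = (AUC_test/D_test) / (AUC_ref/D_ref)
      = (608.6/300) / (446.1/300)
      = 2.02867 / 1.487 = 1.3643 = 136.43%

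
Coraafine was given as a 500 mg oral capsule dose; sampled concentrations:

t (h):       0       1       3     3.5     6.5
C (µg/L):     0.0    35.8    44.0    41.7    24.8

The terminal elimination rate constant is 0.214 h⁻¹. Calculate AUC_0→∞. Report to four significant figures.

Trapezoidal AUC_0→6.5:
  [0→1]: (0.0+35.8)/2 × 1 = 17.9
  [1→3]: (35.8+44.0)/2 × 2 = 79.8
  [3→3.5]: (44.0+41.7)/2 × 0.5 = 21.425
  [3.5→6.5]: (41.7+24.8)/2 × 3 = 99.75
  Sum = 218.875 µg/L·h
Extrapolated tail: C_last / k_e = 24.8 / 0.214 = 115.888
AUC_0→∞ = 218.875 + 115.888 = 334.763 µg/L·h

AUC = 334.8 µg/L·h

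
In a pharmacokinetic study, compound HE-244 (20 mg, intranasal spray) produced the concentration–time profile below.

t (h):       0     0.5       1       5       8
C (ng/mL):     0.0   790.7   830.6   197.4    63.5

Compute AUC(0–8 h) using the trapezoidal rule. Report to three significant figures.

AUC = 3050 ng/mL·h

Trapezoidal AUC_0→8:
  [0→0.5]: (0.0+790.7)/2 × 0.5 = 197.675
  [0.5→1]: (790.7+830.6)/2 × 0.5 = 405.325
  [1→5]: (830.6+197.4)/2 × 4 = 2056.0
  [5→8]: (197.4+63.5)/2 × 3 = 391.35
  Sum = 3050.35 ng/mL·h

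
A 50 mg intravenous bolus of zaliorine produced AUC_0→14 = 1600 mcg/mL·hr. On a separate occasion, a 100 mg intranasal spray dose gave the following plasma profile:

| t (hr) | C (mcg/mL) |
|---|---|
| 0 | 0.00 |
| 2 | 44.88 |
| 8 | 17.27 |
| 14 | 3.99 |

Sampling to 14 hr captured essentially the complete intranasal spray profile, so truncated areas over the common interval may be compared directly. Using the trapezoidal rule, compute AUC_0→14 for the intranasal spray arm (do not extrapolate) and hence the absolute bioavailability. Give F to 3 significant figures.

Trapezoidal AUC_0→14 (intranasal spray):
  [0→2]: (0.00+44.88)/2 × 2 = 44.88
  [2→8]: (44.88+17.27)/2 × 6 = 186.45
  [8→14]: (17.27+3.99)/2 × 6 = 63.78
  Sum = 295.11 mcg/mL·hr
F = (AUC_ev/D_ev)/(AUC_iv/D_iv) = (295.11/100)/(1600/50) = 2.9511/32 = 0.0922

F = 0.0922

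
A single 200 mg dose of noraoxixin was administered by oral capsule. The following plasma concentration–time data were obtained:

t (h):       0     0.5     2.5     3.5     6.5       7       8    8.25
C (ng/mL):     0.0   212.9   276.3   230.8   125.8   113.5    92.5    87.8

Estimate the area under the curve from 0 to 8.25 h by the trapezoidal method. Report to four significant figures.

AUC = 1516 ng/mL·h

Trapezoidal AUC_0→8.25:
  [0→0.5]: (0.0+212.9)/2 × 0.5 = 53.225
  [0.5→2.5]: (212.9+276.3)/2 × 2 = 489.2
  [2.5→3.5]: (276.3+230.8)/2 × 1 = 253.55
  [3.5→6.5]: (230.8+125.8)/2 × 3 = 534.9
  [6.5→7]: (125.8+113.5)/2 × 0.5 = 59.825
  [7→8]: (113.5+92.5)/2 × 1 = 103.0
  [8→8.25]: (92.5+87.8)/2 × 0.25 = 22.5375
  Sum = 1516.2375 ng/mL·h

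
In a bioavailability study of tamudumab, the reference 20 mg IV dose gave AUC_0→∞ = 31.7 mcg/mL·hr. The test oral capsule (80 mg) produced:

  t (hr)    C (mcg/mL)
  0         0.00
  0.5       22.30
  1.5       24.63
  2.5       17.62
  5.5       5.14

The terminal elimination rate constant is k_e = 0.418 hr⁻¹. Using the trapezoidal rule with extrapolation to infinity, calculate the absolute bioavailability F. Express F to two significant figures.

F = 0.76

Trapezoidal AUC_0→5.5 (oral capsule):
  [0→0.5]: (0.00+22.30)/2 × 0.5 = 5.575
  [0.5→1.5]: (22.30+24.63)/2 × 1 = 23.465
  [1.5→2.5]: (24.63+17.62)/2 × 1 = 21.125
  [2.5→5.5]: (17.62+5.14)/2 × 3 = 34.14
  Sum = 84.305 mcg/mL·hr
Tail: C_last/k_e = 5.14/0.418 = 12.297
AUC_0→∞ (oral capsule) = 84.305 + 12.297 = 96.602 mcg/mL·hr
F = (AUC_ev/D_ev)/(AUC_iv/D_iv) = (96.602/80)/(31.7/20) = 1.207525/1.585 = 0.7618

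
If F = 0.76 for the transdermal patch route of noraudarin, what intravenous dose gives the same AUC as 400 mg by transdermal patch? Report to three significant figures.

D_iv = 304 mg

Systemic exposure from an extravascular dose = F × D_ev, so the equivalent IV dose is F × D_ev.
D_iv = F × D_ev = 0.76 × 400 = 304 mg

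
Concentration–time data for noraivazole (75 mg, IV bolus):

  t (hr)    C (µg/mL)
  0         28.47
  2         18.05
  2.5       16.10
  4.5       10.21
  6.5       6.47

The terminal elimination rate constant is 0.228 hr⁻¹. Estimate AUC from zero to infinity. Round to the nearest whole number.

AUC = 126 µg/mL·hr

Trapezoidal AUC_0→6.5:
  [0→2]: (28.47+18.05)/2 × 2 = 46.52
  [2→2.5]: (18.05+16.10)/2 × 0.5 = 8.5375
  [2.5→4.5]: (16.10+10.21)/2 × 2 = 26.31
  [4.5→6.5]: (10.21+6.47)/2 × 2 = 16.68
  Sum = 98.0475 µg/mL·hr
Extrapolated tail: C_last / k_e = 6.47 / 0.228 = 28.377
AUC_0→∞ = 98.0475 + 28.377 = 126.4245 µg/mL·hr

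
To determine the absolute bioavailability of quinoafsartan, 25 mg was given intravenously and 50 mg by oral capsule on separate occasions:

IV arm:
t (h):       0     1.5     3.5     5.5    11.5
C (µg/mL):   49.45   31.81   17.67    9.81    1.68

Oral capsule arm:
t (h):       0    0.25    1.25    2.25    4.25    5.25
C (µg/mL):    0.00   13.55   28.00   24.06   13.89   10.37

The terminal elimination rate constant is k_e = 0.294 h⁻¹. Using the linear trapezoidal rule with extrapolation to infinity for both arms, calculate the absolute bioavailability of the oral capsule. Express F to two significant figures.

Trapezoidal AUC_0→11.5 (IV):
  [0→1.5]: (49.45+31.81)/2 × 1.5 = 60.945
  [1.5→3.5]: (31.81+17.67)/2 × 2 = 49.48
  [3.5→5.5]: (17.67+9.81)/2 × 2 = 27.48
  [5.5→11.5]: (9.81+1.68)/2 × 6 = 34.47
  Sum = 172.375 µg/mL·h
IV tail: 1.68/0.294 = 5.714; AUC_iv,0→∞ = 172.375 + 5.714 = 178.089 µg/mL·h
Trapezoidal AUC_0→5.25 (oral capsule):
  [0→0.25]: (0.00+13.55)/2 × 0.25 = 1.69375
  [0.25→1.25]: (13.55+28.00)/2 × 1 = 20.775
  [1.25→2.25]: (28.00+24.06)/2 × 1 = 26.03
  [2.25→4.25]: (24.06+13.89)/2 × 2 = 37.95
  [4.25→5.25]: (13.89+10.37)/2 × 1 = 12.13
  Sum = 98.57875 µg/mL·h
oral capsule tail: 10.37/0.294 = 35.272; AUC_ev,0→∞ = 98.57875 + 35.272 = 133.85075 µg/mL·h
F = (AUC_ev/D_ev)/(AUC_iv/D_iv) = (133.85075/50)/(178.089/25) = 2.677015/7.12356 = 0.3758

F = 0.38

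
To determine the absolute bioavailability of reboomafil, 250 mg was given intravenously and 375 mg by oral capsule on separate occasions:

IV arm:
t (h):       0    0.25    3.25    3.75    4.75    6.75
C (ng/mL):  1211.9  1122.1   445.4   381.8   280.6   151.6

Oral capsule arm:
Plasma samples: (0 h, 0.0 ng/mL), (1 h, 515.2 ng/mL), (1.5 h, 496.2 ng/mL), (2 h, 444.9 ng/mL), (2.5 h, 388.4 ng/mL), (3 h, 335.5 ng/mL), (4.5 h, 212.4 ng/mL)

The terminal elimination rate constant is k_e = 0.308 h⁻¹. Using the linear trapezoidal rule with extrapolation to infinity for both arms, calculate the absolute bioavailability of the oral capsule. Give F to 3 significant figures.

F = 0.363

Trapezoidal AUC_0→6.75 (IV):
  [0→0.25]: (1211.9+1122.1)/2 × 0.25 = 291.75
  [0.25→3.25]: (1122.1+445.4)/2 × 3 = 2351.25
  [3.25→3.75]: (445.4+381.8)/2 × 0.5 = 206.8
  [3.75→4.75]: (381.8+280.6)/2 × 1 = 331.2
  [4.75→6.75]: (280.6+151.6)/2 × 2 = 432.2
  Sum = 3613.2 ng/mL·h
IV tail: 151.6/0.308 = 492.208; AUC_iv,0→∞ = 3613.2 + 492.208 = 4105.408 ng/mL·h
Trapezoidal AUC_0→4.5 (oral capsule):
  [0→1]: (0.0+515.2)/2 × 1 = 257.6
  [1→1.5]: (515.2+496.2)/2 × 0.5 = 252.85
  [1.5→2]: (496.2+444.9)/2 × 0.5 = 235.275
  [2→2.5]: (444.9+388.4)/2 × 0.5 = 208.325
  [2.5→3]: (388.4+335.5)/2 × 0.5 = 180.975
  [3→4.5]: (335.5+212.4)/2 × 1.5 = 410.925
  Sum = 1545.95 ng/mL·h
oral capsule tail: 212.4/0.308 = 689.610; AUC_ev,0→∞ = 1545.95 + 689.610 = 2235.56 ng/mL·h
F = (AUC_ev/D_ev)/(AUC_iv/D_iv) = (2235.56/375)/(4105.408/250) = 5.96149/16.421632 = 0.3630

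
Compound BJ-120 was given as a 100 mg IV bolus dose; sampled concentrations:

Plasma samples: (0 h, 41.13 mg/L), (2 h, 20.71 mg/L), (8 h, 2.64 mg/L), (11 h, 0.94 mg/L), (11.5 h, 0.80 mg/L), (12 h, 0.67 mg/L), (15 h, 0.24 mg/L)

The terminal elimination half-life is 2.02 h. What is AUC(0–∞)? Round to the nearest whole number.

Trapezoidal AUC_0→15:
  [0→2]: (41.13+20.71)/2 × 2 = 61.84
  [2→8]: (20.71+2.64)/2 × 6 = 70.05
  [8→11]: (2.64+0.94)/2 × 3 = 5.37
  [11→11.5]: (0.94+0.80)/2 × 0.5 = 0.435
  [11.5→12]: (0.80+0.67)/2 × 0.5 = 0.3675
  [12→15]: (0.67+0.24)/2 × 3 = 1.365
  Sum = 139.4275 mg/L·h
k_e = ln2 / t½ = 0.693147 / 2.02 = 0.3431 h^-1
Extrapolated tail: C_last / k_e = 0.24 / 0.3431 = 0.700
AUC_0→∞ = 139.4275 + 0.700 = 140.1275 mg/L·h

AUC = 140 mg/L·h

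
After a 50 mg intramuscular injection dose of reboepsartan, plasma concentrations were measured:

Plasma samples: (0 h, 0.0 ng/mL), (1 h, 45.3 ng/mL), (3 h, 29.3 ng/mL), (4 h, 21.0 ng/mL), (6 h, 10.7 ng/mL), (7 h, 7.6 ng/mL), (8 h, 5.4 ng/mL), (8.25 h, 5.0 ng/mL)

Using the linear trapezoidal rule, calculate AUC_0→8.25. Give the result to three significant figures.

Trapezoidal AUC_0→8.25:
  [0→1]: (0.0+45.3)/2 × 1 = 22.65
  [1→3]: (45.3+29.3)/2 × 2 = 74.6
  [3→4]: (29.3+21.0)/2 × 1 = 25.15
  [4→6]: (21.0+10.7)/2 × 2 = 31.7
  [6→7]: (10.7+7.6)/2 × 1 = 9.15
  [7→8]: (7.6+5.4)/2 × 1 = 6.5
  [8→8.25]: (5.4+5.0)/2 × 0.25 = 1.3
  Sum = 171.05 ng/mL·h

AUC = 171 ng/mL·h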